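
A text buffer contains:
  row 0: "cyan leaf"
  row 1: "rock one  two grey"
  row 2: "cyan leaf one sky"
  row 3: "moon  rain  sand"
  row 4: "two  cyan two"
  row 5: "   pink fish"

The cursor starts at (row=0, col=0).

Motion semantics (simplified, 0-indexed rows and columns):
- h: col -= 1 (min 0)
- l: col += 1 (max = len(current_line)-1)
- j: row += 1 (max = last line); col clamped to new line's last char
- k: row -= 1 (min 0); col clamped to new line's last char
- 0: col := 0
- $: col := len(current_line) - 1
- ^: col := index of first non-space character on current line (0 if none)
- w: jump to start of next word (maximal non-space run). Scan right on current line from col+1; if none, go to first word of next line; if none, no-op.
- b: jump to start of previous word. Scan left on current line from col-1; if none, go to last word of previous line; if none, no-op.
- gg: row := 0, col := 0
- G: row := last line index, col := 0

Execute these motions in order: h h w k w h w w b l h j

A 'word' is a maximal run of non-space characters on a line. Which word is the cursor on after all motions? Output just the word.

Answer: leaf

Derivation:
After 1 (h): row=0 col=0 char='c'
After 2 (h): row=0 col=0 char='c'
After 3 (w): row=0 col=5 char='l'
After 4 (k): row=0 col=5 char='l'
After 5 (w): row=1 col=0 char='r'
After 6 (h): row=1 col=0 char='r'
After 7 (w): row=1 col=5 char='o'
After 8 (w): row=1 col=10 char='t'
After 9 (b): row=1 col=5 char='o'
After 10 (l): row=1 col=6 char='n'
After 11 (h): row=1 col=5 char='o'
After 12 (j): row=2 col=5 char='l'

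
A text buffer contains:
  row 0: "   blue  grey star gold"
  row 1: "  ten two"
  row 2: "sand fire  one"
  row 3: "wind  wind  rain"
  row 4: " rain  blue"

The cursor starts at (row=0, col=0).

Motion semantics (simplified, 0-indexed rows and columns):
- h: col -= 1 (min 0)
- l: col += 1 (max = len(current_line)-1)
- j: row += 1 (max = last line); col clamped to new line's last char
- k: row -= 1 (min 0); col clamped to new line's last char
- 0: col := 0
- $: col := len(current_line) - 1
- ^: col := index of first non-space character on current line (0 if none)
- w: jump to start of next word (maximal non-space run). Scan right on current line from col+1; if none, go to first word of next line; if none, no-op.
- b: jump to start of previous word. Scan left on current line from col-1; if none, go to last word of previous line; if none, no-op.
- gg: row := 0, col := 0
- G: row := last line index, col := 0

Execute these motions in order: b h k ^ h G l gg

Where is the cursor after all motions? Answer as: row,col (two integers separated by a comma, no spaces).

Answer: 0,0

Derivation:
After 1 (b): row=0 col=0 char='_'
After 2 (h): row=0 col=0 char='_'
After 3 (k): row=0 col=0 char='_'
After 4 (^): row=0 col=3 char='b'
After 5 (h): row=0 col=2 char='_'
After 6 (G): row=4 col=0 char='_'
After 7 (l): row=4 col=1 char='r'
After 8 (gg): row=0 col=0 char='_'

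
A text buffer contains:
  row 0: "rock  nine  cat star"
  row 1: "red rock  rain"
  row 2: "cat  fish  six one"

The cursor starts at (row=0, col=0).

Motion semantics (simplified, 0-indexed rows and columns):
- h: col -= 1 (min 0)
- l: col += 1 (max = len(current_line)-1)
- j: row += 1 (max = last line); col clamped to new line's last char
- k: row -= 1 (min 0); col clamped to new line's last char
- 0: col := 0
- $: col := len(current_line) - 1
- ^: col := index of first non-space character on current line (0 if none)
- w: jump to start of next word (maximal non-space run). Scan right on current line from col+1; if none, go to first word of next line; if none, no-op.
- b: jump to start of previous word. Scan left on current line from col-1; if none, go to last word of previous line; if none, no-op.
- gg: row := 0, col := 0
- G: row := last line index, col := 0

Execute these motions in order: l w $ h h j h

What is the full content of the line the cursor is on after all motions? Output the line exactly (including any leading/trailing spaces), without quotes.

Answer: red rock  rain

Derivation:
After 1 (l): row=0 col=1 char='o'
After 2 (w): row=0 col=6 char='n'
After 3 ($): row=0 col=19 char='r'
After 4 (h): row=0 col=18 char='a'
After 5 (h): row=0 col=17 char='t'
After 6 (j): row=1 col=13 char='n'
After 7 (h): row=1 col=12 char='i'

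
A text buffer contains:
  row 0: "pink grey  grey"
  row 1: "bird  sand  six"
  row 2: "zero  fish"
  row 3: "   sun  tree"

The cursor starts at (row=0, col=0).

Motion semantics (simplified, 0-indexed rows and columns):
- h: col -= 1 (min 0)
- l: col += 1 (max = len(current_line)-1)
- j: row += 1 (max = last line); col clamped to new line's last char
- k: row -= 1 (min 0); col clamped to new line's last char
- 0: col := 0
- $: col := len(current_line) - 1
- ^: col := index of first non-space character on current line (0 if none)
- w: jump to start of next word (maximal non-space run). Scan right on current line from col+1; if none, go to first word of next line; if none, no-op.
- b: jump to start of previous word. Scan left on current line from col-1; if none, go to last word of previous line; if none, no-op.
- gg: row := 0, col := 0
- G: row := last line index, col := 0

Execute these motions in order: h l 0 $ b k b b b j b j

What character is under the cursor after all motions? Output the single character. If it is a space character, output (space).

After 1 (h): row=0 col=0 char='p'
After 2 (l): row=0 col=1 char='i'
After 3 (0): row=0 col=0 char='p'
After 4 ($): row=0 col=14 char='y'
After 5 (b): row=0 col=11 char='g'
After 6 (k): row=0 col=11 char='g'
After 7 (b): row=0 col=5 char='g'
After 8 (b): row=0 col=0 char='p'
After 9 (b): row=0 col=0 char='p'
After 10 (j): row=1 col=0 char='b'
After 11 (b): row=0 col=11 char='g'
After 12 (j): row=1 col=11 char='_'

Answer: (space)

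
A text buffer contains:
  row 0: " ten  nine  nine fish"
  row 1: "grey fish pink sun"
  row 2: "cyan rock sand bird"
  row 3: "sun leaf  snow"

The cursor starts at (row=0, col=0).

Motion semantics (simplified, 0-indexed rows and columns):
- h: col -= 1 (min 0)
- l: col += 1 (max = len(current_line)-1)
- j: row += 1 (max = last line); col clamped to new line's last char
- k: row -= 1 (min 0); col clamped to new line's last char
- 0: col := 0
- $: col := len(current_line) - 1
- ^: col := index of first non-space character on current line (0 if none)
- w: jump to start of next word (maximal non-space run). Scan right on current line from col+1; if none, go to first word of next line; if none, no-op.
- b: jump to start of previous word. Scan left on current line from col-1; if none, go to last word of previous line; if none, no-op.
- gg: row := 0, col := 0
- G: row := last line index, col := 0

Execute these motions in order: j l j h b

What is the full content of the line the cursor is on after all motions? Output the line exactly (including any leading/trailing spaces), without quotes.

Answer: grey fish pink sun

Derivation:
After 1 (j): row=1 col=0 char='g'
After 2 (l): row=1 col=1 char='r'
After 3 (j): row=2 col=1 char='y'
After 4 (h): row=2 col=0 char='c'
After 5 (b): row=1 col=15 char='s'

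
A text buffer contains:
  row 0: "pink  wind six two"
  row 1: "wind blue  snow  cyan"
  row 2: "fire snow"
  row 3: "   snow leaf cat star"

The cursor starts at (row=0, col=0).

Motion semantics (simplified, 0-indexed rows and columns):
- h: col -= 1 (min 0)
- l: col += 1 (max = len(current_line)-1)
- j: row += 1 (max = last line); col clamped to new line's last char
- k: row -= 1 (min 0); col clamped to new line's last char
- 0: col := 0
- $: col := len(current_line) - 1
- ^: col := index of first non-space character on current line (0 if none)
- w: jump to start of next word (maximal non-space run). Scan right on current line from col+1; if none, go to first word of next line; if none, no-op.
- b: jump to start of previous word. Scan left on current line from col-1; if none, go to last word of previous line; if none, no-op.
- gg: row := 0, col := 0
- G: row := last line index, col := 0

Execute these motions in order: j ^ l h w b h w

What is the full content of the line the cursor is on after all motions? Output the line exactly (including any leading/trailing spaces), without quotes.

Answer: wind blue  snow  cyan

Derivation:
After 1 (j): row=1 col=0 char='w'
After 2 (^): row=1 col=0 char='w'
After 3 (l): row=1 col=1 char='i'
After 4 (h): row=1 col=0 char='w'
After 5 (w): row=1 col=5 char='b'
After 6 (b): row=1 col=0 char='w'
After 7 (h): row=1 col=0 char='w'
After 8 (w): row=1 col=5 char='b'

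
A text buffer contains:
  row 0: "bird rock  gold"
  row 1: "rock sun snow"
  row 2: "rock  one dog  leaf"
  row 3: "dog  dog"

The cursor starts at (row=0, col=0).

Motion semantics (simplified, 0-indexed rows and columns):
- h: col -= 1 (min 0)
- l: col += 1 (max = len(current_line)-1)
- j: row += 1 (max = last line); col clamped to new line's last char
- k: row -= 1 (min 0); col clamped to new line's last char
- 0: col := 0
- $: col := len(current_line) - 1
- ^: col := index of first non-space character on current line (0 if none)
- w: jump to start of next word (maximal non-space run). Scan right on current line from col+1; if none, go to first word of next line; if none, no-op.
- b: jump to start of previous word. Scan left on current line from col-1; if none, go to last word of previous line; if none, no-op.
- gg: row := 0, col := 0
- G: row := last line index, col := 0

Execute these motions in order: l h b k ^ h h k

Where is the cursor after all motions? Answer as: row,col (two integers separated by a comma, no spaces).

After 1 (l): row=0 col=1 char='i'
After 2 (h): row=0 col=0 char='b'
After 3 (b): row=0 col=0 char='b'
After 4 (k): row=0 col=0 char='b'
After 5 (^): row=0 col=0 char='b'
After 6 (h): row=0 col=0 char='b'
After 7 (h): row=0 col=0 char='b'
After 8 (k): row=0 col=0 char='b'

Answer: 0,0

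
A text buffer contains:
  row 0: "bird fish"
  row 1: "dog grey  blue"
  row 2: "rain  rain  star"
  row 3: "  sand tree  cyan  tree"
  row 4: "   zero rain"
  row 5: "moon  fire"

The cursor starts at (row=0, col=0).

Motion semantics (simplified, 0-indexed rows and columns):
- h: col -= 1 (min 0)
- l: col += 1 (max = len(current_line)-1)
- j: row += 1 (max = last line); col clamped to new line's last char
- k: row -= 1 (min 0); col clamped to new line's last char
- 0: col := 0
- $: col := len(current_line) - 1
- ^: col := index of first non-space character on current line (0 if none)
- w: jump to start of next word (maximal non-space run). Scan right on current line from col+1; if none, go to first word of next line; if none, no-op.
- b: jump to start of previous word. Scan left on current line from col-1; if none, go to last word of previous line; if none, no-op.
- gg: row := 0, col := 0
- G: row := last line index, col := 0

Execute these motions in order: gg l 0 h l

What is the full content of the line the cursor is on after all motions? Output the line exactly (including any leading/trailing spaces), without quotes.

After 1 (gg): row=0 col=0 char='b'
After 2 (l): row=0 col=1 char='i'
After 3 (0): row=0 col=0 char='b'
After 4 (h): row=0 col=0 char='b'
After 5 (l): row=0 col=1 char='i'

Answer: bird fish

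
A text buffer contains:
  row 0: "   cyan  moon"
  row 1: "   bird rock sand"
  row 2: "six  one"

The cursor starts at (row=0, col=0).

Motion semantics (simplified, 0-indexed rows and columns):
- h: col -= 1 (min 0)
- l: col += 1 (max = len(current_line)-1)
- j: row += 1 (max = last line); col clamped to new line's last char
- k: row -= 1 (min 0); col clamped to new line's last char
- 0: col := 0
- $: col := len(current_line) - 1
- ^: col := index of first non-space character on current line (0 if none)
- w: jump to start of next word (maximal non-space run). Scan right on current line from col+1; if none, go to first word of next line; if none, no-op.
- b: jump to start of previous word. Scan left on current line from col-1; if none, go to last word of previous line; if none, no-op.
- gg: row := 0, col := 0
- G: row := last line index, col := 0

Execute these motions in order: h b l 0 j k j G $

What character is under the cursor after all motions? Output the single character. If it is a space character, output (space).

Answer: e

Derivation:
After 1 (h): row=0 col=0 char='_'
After 2 (b): row=0 col=0 char='_'
After 3 (l): row=0 col=1 char='_'
After 4 (0): row=0 col=0 char='_'
After 5 (j): row=1 col=0 char='_'
After 6 (k): row=0 col=0 char='_'
After 7 (j): row=1 col=0 char='_'
After 8 (G): row=2 col=0 char='s'
After 9 ($): row=2 col=7 char='e'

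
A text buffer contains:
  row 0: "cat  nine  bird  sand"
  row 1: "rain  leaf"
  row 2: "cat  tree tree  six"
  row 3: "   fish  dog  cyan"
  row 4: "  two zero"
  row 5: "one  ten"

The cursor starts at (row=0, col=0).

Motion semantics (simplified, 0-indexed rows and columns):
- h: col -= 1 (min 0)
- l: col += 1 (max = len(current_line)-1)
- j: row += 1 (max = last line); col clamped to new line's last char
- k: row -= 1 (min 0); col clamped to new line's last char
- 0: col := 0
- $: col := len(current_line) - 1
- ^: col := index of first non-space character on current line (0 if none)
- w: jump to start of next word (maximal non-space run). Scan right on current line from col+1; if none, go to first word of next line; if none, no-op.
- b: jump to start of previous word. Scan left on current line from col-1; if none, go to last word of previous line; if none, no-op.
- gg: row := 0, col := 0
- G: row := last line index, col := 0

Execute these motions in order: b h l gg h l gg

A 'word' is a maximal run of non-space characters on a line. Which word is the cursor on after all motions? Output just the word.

Answer: cat

Derivation:
After 1 (b): row=0 col=0 char='c'
After 2 (h): row=0 col=0 char='c'
After 3 (l): row=0 col=1 char='a'
After 4 (gg): row=0 col=0 char='c'
After 5 (h): row=0 col=0 char='c'
After 6 (l): row=0 col=1 char='a'
After 7 (gg): row=0 col=0 char='c'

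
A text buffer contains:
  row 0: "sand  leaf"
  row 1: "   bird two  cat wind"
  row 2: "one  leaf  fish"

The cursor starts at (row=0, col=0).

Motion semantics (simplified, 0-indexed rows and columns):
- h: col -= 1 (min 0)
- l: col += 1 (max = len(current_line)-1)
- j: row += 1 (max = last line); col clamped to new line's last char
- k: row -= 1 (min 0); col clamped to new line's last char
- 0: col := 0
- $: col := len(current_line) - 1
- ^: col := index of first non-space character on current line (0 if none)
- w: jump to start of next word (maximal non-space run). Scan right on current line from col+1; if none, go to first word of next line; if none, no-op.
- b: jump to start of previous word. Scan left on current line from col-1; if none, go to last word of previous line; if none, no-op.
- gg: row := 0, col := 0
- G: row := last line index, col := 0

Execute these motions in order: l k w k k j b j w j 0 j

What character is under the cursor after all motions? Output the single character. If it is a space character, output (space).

Answer: o

Derivation:
After 1 (l): row=0 col=1 char='a'
After 2 (k): row=0 col=1 char='a'
After 3 (w): row=0 col=6 char='l'
After 4 (k): row=0 col=6 char='l'
After 5 (k): row=0 col=6 char='l'
After 6 (j): row=1 col=6 char='d'
After 7 (b): row=1 col=3 char='b'
After 8 (j): row=2 col=3 char='_'
After 9 (w): row=2 col=5 char='l'
After 10 (j): row=2 col=5 char='l'
After 11 (0): row=2 col=0 char='o'
After 12 (j): row=2 col=0 char='o'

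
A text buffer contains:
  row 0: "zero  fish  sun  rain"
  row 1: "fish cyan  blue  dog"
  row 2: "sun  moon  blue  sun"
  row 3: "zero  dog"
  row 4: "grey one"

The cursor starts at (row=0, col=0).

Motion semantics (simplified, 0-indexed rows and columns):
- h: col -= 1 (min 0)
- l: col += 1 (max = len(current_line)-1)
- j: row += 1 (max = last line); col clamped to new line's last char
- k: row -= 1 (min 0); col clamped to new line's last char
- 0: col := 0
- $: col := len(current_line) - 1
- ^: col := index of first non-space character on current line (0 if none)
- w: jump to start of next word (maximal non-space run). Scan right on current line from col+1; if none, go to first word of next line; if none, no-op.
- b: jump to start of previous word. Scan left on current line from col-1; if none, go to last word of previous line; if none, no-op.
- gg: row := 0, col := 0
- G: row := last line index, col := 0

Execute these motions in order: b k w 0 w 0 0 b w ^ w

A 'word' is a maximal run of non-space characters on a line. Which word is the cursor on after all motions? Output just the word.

After 1 (b): row=0 col=0 char='z'
After 2 (k): row=0 col=0 char='z'
After 3 (w): row=0 col=6 char='f'
After 4 (0): row=0 col=0 char='z'
After 5 (w): row=0 col=6 char='f'
After 6 (0): row=0 col=0 char='z'
After 7 (0): row=0 col=0 char='z'
After 8 (b): row=0 col=0 char='z'
After 9 (w): row=0 col=6 char='f'
After 10 (^): row=0 col=0 char='z'
After 11 (w): row=0 col=6 char='f'

Answer: fish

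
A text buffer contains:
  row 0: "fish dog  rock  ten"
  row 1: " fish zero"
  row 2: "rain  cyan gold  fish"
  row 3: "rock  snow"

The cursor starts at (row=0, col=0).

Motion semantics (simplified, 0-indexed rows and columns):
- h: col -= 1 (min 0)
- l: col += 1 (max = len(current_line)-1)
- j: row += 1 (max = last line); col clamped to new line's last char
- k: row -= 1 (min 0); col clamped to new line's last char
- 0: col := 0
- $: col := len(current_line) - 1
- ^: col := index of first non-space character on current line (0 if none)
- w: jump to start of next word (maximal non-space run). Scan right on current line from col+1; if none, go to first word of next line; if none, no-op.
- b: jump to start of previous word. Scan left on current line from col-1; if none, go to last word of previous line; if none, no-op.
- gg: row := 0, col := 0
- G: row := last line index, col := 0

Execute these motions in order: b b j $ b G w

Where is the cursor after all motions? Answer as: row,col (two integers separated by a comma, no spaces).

After 1 (b): row=0 col=0 char='f'
After 2 (b): row=0 col=0 char='f'
After 3 (j): row=1 col=0 char='_'
After 4 ($): row=1 col=9 char='o'
After 5 (b): row=1 col=6 char='z'
After 6 (G): row=3 col=0 char='r'
After 7 (w): row=3 col=6 char='s'

Answer: 3,6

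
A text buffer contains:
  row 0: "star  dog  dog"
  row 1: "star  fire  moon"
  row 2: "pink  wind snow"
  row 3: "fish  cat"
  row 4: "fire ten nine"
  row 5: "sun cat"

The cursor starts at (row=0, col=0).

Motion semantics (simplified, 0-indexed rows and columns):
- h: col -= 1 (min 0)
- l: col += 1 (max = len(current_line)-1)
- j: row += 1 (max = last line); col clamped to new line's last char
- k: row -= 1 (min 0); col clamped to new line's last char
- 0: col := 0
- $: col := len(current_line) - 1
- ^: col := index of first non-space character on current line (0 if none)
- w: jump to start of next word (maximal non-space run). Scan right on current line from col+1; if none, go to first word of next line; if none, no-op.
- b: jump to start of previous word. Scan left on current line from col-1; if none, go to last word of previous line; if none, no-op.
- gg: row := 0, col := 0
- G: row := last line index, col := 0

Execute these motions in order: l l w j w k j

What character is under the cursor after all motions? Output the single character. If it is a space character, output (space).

After 1 (l): row=0 col=1 char='t'
After 2 (l): row=0 col=2 char='a'
After 3 (w): row=0 col=6 char='d'
After 4 (j): row=1 col=6 char='f'
After 5 (w): row=1 col=12 char='m'
After 6 (k): row=0 col=12 char='o'
After 7 (j): row=1 col=12 char='m'

Answer: m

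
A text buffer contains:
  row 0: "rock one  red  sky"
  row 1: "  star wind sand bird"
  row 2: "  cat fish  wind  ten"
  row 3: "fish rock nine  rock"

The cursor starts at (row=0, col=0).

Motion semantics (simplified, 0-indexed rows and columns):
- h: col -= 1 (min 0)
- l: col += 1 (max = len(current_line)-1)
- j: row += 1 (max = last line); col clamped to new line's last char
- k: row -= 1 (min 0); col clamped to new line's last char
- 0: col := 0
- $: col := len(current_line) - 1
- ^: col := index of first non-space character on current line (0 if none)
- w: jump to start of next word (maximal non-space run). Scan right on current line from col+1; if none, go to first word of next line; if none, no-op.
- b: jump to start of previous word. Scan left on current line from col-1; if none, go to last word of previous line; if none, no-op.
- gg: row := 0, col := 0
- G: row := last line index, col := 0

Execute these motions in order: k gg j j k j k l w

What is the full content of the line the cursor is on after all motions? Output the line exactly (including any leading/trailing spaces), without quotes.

After 1 (k): row=0 col=0 char='r'
After 2 (gg): row=0 col=0 char='r'
After 3 (j): row=1 col=0 char='_'
After 4 (j): row=2 col=0 char='_'
After 5 (k): row=1 col=0 char='_'
After 6 (j): row=2 col=0 char='_'
After 7 (k): row=1 col=0 char='_'
After 8 (l): row=1 col=1 char='_'
After 9 (w): row=1 col=2 char='s'

Answer:   star wind sand bird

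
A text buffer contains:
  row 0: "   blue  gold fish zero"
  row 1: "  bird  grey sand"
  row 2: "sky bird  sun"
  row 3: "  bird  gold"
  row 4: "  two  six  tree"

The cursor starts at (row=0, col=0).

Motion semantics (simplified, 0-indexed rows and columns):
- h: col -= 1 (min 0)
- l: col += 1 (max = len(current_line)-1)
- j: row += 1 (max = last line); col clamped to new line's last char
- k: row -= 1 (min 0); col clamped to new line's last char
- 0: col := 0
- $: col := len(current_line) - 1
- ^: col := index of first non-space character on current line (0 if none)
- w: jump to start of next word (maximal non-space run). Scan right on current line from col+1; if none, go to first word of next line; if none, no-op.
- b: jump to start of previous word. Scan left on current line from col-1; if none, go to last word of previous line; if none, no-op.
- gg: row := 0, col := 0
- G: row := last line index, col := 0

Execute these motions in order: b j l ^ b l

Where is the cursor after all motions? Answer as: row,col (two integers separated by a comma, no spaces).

After 1 (b): row=0 col=0 char='_'
After 2 (j): row=1 col=0 char='_'
After 3 (l): row=1 col=1 char='_'
After 4 (^): row=1 col=2 char='b'
After 5 (b): row=0 col=19 char='z'
After 6 (l): row=0 col=20 char='e'

Answer: 0,20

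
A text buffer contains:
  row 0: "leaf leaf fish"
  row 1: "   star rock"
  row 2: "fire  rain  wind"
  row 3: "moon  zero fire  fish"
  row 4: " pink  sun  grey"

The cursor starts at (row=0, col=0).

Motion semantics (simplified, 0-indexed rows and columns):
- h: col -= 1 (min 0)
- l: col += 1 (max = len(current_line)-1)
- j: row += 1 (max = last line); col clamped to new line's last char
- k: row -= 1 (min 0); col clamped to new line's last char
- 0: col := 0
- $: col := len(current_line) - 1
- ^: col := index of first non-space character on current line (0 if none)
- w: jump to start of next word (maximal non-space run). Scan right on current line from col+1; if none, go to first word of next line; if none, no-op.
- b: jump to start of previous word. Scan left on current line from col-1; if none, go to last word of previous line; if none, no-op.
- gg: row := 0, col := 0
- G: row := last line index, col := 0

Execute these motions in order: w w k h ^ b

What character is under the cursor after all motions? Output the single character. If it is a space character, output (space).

After 1 (w): row=0 col=5 char='l'
After 2 (w): row=0 col=10 char='f'
After 3 (k): row=0 col=10 char='f'
After 4 (h): row=0 col=9 char='_'
After 5 (^): row=0 col=0 char='l'
After 6 (b): row=0 col=0 char='l'

Answer: l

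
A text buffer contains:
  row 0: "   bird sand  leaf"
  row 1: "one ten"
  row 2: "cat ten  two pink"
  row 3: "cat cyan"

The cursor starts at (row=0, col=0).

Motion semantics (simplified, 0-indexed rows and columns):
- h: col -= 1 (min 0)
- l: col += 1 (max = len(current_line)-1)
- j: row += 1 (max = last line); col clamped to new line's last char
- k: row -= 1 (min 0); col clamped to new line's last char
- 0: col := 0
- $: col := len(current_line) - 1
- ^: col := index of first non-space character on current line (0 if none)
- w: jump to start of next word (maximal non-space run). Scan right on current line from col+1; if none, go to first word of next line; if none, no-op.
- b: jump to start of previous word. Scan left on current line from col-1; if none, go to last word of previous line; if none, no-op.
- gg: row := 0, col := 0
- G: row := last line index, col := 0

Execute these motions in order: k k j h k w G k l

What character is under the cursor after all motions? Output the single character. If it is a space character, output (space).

Answer: a

Derivation:
After 1 (k): row=0 col=0 char='_'
After 2 (k): row=0 col=0 char='_'
After 3 (j): row=1 col=0 char='o'
After 4 (h): row=1 col=0 char='o'
After 5 (k): row=0 col=0 char='_'
After 6 (w): row=0 col=3 char='b'
After 7 (G): row=3 col=0 char='c'
After 8 (k): row=2 col=0 char='c'
After 9 (l): row=2 col=1 char='a'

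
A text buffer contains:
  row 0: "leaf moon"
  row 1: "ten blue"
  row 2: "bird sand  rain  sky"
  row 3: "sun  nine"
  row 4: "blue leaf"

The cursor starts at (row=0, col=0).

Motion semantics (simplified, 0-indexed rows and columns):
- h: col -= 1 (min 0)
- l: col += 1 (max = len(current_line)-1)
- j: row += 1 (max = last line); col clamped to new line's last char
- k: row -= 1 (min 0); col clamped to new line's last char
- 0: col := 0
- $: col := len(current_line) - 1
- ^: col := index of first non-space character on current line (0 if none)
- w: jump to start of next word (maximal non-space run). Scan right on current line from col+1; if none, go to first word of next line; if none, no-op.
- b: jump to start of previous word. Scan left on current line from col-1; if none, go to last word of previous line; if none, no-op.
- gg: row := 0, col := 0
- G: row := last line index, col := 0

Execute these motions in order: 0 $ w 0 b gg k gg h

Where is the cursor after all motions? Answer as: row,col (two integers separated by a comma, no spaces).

After 1 (0): row=0 col=0 char='l'
After 2 ($): row=0 col=8 char='n'
After 3 (w): row=1 col=0 char='t'
After 4 (0): row=1 col=0 char='t'
After 5 (b): row=0 col=5 char='m'
After 6 (gg): row=0 col=0 char='l'
After 7 (k): row=0 col=0 char='l'
After 8 (gg): row=0 col=0 char='l'
After 9 (h): row=0 col=0 char='l'

Answer: 0,0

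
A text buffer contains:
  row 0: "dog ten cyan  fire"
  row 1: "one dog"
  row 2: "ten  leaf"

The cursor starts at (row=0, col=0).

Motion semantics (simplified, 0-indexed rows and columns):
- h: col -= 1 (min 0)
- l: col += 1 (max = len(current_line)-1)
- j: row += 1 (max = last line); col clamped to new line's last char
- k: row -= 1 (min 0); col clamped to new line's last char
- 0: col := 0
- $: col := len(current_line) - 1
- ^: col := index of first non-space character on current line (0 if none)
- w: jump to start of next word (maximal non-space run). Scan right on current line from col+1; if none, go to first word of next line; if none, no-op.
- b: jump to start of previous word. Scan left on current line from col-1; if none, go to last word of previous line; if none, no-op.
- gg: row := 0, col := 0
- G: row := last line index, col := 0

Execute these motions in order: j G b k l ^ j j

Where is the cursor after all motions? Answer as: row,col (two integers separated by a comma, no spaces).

After 1 (j): row=1 col=0 char='o'
After 2 (G): row=2 col=0 char='t'
After 3 (b): row=1 col=4 char='d'
After 4 (k): row=0 col=4 char='t'
After 5 (l): row=0 col=5 char='e'
After 6 (^): row=0 col=0 char='d'
After 7 (j): row=1 col=0 char='o'
After 8 (j): row=2 col=0 char='t'

Answer: 2,0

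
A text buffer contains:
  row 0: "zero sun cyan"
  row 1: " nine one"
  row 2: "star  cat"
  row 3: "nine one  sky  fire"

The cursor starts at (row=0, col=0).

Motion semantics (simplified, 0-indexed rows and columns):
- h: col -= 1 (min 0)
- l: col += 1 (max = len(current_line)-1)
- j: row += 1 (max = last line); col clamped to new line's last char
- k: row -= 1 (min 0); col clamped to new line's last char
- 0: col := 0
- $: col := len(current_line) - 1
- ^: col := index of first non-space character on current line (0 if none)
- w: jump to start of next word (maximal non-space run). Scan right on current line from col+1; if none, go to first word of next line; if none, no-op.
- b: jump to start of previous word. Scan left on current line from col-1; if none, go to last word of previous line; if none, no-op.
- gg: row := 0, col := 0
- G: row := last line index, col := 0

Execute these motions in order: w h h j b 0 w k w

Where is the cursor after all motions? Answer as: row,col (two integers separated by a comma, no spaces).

After 1 (w): row=0 col=5 char='s'
After 2 (h): row=0 col=4 char='_'
After 3 (h): row=0 col=3 char='o'
After 4 (j): row=1 col=3 char='n'
After 5 (b): row=1 col=1 char='n'
After 6 (0): row=1 col=0 char='_'
After 7 (w): row=1 col=1 char='n'
After 8 (k): row=0 col=1 char='e'
After 9 (w): row=0 col=5 char='s'

Answer: 0,5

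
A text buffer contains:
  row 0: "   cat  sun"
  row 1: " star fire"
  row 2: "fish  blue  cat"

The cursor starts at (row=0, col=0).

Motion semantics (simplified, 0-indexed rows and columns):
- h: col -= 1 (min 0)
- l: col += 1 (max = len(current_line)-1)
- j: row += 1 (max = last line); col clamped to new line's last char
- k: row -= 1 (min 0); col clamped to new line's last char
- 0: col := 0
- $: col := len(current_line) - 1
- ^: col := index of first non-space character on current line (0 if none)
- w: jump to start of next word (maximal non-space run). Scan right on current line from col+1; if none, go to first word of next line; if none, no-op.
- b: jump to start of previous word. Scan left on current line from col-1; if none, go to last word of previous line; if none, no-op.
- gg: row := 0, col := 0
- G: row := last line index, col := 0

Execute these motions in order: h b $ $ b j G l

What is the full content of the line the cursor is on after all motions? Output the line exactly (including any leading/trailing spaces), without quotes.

Answer: fish  blue  cat

Derivation:
After 1 (h): row=0 col=0 char='_'
After 2 (b): row=0 col=0 char='_'
After 3 ($): row=0 col=10 char='n'
After 4 ($): row=0 col=10 char='n'
After 5 (b): row=0 col=8 char='s'
After 6 (j): row=1 col=8 char='r'
After 7 (G): row=2 col=0 char='f'
After 8 (l): row=2 col=1 char='i'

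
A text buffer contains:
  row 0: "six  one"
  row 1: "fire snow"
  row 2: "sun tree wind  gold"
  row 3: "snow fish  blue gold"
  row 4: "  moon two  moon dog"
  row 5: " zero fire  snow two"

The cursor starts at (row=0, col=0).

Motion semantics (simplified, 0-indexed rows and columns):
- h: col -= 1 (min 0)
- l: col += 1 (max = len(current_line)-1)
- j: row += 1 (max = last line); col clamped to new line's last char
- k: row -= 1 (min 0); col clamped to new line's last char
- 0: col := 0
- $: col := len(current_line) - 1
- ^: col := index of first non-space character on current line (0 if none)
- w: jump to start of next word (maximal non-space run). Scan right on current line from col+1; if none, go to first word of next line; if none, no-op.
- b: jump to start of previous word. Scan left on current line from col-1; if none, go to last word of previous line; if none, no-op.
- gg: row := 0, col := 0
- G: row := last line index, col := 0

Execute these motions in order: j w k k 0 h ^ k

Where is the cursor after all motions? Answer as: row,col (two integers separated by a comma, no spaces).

Answer: 0,0

Derivation:
After 1 (j): row=1 col=0 char='f'
After 2 (w): row=1 col=5 char='s'
After 3 (k): row=0 col=5 char='o'
After 4 (k): row=0 col=5 char='o'
After 5 (0): row=0 col=0 char='s'
After 6 (h): row=0 col=0 char='s'
After 7 (^): row=0 col=0 char='s'
After 8 (k): row=0 col=0 char='s'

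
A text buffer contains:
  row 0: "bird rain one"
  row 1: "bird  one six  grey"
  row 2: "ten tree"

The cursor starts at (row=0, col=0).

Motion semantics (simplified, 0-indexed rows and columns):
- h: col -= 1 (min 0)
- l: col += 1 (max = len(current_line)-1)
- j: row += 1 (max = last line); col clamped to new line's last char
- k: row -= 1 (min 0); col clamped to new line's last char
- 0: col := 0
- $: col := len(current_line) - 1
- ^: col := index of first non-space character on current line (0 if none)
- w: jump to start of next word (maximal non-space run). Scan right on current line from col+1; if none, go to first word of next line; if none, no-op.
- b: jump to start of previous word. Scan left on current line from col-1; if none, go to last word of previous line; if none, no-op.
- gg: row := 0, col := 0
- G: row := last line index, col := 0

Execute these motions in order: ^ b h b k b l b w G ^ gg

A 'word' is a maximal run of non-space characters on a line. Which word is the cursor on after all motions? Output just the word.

After 1 (^): row=0 col=0 char='b'
After 2 (b): row=0 col=0 char='b'
After 3 (h): row=0 col=0 char='b'
After 4 (b): row=0 col=0 char='b'
After 5 (k): row=0 col=0 char='b'
After 6 (b): row=0 col=0 char='b'
After 7 (l): row=0 col=1 char='i'
After 8 (b): row=0 col=0 char='b'
After 9 (w): row=0 col=5 char='r'
After 10 (G): row=2 col=0 char='t'
After 11 (^): row=2 col=0 char='t'
After 12 (gg): row=0 col=0 char='b'

Answer: bird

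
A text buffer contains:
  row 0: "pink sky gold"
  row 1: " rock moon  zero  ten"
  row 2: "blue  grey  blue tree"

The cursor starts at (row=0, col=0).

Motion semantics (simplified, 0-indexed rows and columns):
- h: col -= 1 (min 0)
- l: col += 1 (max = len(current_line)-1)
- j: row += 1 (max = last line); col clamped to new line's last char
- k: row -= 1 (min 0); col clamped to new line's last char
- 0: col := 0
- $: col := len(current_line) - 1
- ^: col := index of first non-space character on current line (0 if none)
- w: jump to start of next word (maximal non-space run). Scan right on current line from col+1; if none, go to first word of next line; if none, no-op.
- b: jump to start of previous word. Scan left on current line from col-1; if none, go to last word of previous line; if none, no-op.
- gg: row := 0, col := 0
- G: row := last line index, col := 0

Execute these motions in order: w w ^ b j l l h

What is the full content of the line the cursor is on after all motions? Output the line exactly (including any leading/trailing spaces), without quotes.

After 1 (w): row=0 col=5 char='s'
After 2 (w): row=0 col=9 char='g'
After 3 (^): row=0 col=0 char='p'
After 4 (b): row=0 col=0 char='p'
After 5 (j): row=1 col=0 char='_'
After 6 (l): row=1 col=1 char='r'
After 7 (l): row=1 col=2 char='o'
After 8 (h): row=1 col=1 char='r'

Answer:  rock moon  zero  ten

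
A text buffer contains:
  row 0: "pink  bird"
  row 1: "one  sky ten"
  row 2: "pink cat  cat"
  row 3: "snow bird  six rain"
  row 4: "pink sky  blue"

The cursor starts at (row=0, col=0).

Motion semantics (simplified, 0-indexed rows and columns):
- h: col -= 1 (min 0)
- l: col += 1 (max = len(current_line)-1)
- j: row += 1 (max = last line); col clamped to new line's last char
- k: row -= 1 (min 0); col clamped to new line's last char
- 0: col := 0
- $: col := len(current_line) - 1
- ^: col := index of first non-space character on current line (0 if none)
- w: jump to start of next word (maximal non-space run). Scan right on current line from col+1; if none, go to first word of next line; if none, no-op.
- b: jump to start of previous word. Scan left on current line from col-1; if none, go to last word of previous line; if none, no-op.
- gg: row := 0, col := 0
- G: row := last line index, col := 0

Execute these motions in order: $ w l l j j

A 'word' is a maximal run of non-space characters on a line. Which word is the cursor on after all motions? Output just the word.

After 1 ($): row=0 col=9 char='d'
After 2 (w): row=1 col=0 char='o'
After 3 (l): row=1 col=1 char='n'
After 4 (l): row=1 col=2 char='e'
After 5 (j): row=2 col=2 char='n'
After 6 (j): row=3 col=2 char='o'

Answer: snow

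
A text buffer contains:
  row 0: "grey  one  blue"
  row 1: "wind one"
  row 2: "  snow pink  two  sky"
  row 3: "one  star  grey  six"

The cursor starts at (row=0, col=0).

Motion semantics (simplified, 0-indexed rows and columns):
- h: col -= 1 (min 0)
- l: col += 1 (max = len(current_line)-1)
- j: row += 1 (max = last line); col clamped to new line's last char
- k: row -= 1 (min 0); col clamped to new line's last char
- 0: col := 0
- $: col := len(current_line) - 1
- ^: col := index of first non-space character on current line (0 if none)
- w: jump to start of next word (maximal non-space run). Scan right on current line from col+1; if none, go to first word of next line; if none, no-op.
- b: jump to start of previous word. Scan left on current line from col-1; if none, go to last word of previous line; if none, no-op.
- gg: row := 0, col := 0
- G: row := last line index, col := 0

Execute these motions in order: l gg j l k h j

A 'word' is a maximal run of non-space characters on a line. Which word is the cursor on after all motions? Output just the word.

Answer: wind

Derivation:
After 1 (l): row=0 col=1 char='r'
After 2 (gg): row=0 col=0 char='g'
After 3 (j): row=1 col=0 char='w'
After 4 (l): row=1 col=1 char='i'
After 5 (k): row=0 col=1 char='r'
After 6 (h): row=0 col=0 char='g'
After 7 (j): row=1 col=0 char='w'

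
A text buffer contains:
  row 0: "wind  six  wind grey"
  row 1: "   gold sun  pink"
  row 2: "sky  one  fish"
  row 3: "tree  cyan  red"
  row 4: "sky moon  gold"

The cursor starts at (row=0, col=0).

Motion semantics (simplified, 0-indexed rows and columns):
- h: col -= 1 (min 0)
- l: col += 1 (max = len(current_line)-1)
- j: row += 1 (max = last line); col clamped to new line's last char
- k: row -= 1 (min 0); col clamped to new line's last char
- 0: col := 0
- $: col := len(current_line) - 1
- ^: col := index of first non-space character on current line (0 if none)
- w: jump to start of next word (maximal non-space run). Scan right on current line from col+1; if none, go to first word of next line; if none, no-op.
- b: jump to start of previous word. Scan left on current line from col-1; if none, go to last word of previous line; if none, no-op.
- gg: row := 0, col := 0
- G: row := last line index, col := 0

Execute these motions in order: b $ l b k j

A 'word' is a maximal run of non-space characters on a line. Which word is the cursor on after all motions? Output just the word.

Answer: pink

Derivation:
After 1 (b): row=0 col=0 char='w'
After 2 ($): row=0 col=19 char='y'
After 3 (l): row=0 col=19 char='y'
After 4 (b): row=0 col=16 char='g'
After 5 (k): row=0 col=16 char='g'
After 6 (j): row=1 col=16 char='k'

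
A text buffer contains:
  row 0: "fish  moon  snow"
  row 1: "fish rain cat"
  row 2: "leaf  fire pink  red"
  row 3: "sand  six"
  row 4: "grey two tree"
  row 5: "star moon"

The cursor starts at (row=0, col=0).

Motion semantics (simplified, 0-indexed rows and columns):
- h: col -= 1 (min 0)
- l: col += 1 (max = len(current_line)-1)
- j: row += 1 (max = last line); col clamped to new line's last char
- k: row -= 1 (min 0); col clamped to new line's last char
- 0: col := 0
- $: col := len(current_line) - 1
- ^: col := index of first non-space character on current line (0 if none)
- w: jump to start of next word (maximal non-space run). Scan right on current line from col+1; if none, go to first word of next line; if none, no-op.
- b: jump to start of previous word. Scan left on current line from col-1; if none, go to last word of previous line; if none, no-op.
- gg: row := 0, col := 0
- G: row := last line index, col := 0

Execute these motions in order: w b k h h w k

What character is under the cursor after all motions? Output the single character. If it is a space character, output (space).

Answer: m

Derivation:
After 1 (w): row=0 col=6 char='m'
After 2 (b): row=0 col=0 char='f'
After 3 (k): row=0 col=0 char='f'
After 4 (h): row=0 col=0 char='f'
After 5 (h): row=0 col=0 char='f'
After 6 (w): row=0 col=6 char='m'
After 7 (k): row=0 col=6 char='m'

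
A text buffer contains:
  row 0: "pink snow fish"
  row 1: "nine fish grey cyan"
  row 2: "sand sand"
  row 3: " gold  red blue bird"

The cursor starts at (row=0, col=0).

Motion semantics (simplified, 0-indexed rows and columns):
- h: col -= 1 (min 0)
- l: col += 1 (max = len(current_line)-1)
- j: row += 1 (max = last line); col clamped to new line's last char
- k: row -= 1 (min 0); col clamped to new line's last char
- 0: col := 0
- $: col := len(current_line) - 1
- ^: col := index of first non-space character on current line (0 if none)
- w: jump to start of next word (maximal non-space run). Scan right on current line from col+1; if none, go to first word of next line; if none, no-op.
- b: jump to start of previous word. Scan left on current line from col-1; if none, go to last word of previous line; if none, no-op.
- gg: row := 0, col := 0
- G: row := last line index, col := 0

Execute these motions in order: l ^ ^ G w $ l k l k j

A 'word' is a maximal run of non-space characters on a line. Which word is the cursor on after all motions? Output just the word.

After 1 (l): row=0 col=1 char='i'
After 2 (^): row=0 col=0 char='p'
After 3 (^): row=0 col=0 char='p'
After 4 (G): row=3 col=0 char='_'
After 5 (w): row=3 col=1 char='g'
After 6 ($): row=3 col=19 char='d'
After 7 (l): row=3 col=19 char='d'
After 8 (k): row=2 col=8 char='d'
After 9 (l): row=2 col=8 char='d'
After 10 (k): row=1 col=8 char='h'
After 11 (j): row=2 col=8 char='d'

Answer: sand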